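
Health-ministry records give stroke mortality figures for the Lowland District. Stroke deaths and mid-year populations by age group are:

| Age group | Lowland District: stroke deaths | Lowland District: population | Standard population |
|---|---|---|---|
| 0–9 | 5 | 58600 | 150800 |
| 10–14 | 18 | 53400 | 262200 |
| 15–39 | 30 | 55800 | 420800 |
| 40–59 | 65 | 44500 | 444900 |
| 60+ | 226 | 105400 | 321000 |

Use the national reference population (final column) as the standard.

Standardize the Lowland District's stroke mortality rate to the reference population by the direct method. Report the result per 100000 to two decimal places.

104.12

Age-specific rates per 100000 for the Lowland District: 8.53, 33.71, 53.76, 146.07, 214.42.
Standard total = 1599700; weights = 0.0943, 0.1639, 0.2630, 0.2781, 0.2007.
Standardized rate: 0.0943×8.53 + 0.1639×33.71 + 0.2630×53.76 + 0.2781×146.07 + 0.2007×214.42 = 104.1215 per 100000.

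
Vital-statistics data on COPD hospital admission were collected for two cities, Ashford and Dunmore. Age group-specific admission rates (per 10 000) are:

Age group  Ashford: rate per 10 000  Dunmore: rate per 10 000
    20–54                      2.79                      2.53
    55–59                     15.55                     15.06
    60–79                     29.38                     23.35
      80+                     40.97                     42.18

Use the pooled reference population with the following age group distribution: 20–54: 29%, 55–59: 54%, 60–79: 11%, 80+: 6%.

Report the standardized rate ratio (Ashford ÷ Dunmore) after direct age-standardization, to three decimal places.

1.067

Standard weights: 0.29, 0.54, 0.11, 0.06.
Ashford: 0.2900×2.79 + 0.5400×15.55 + 0.1100×29.38 + 0.0600×40.97 = 14.8961 per 10 000.
Dunmore: 0.2900×2.53 + 0.5400×15.06 + 0.1100×23.35 + 0.0600×42.18 = 13.9654 per 10 000.
Ratio = 14.8961 ÷ 13.9654 = 1.06664.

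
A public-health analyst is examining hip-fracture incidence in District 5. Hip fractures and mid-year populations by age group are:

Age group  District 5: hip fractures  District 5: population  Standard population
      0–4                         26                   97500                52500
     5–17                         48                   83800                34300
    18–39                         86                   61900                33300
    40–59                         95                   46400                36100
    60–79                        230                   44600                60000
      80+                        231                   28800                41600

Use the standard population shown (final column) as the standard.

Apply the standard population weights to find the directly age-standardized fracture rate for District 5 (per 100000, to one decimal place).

Age-specific rates per 100000 for District 5: 26.67, 57.28, 138.93, 204.74, 515.70, 802.08.
Standard total = 257800; weights = 0.2036, 0.1330, 0.1292, 0.1400, 0.2327, 0.1614.
Standardized rate: 0.2036×26.67 + 0.1330×57.28 + 0.1292×138.93 + 0.1400×204.74 + 0.2327×515.70 + 0.1614×802.08 = 309.1183 per 100000.

309.1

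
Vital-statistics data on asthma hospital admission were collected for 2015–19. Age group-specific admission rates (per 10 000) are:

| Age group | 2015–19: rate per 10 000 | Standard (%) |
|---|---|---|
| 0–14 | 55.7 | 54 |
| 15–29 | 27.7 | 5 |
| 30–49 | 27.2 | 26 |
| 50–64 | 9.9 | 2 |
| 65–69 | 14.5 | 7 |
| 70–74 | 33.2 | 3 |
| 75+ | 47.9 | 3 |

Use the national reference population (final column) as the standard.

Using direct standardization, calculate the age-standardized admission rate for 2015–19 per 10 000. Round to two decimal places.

42.18

Standard weights: 0.54, 0.05, 0.26, 0.02, 0.07, 0.03, 0.03.
Standardized rate: 0.5400×55.7 + 0.0500×27.7 + 0.2600×27.2 + 0.0200×9.9 + 0.0700×14.5 + 0.0300×33.2 + 0.0300×47.9 = 42.1810 per 10 000.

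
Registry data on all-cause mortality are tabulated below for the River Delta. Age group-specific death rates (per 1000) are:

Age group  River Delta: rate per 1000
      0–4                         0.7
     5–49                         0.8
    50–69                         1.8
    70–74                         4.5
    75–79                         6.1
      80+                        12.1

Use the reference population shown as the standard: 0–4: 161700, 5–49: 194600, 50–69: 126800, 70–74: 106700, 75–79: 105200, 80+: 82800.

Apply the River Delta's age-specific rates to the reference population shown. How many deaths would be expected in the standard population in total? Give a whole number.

Expected deaths = Σ (standard pop × age-specific rate ÷ 1000)
= 161700×0.7/1000 + 194600×0.8/1000 + 126800×1.8/1000 + 106700×4.5/1000 + 105200×6.1/1000 + 82800×12.1/1000
= 113.19 + 155.68 + 228.24 + 480.15 + 641.72 + 1001.88 = 2620.86.

2621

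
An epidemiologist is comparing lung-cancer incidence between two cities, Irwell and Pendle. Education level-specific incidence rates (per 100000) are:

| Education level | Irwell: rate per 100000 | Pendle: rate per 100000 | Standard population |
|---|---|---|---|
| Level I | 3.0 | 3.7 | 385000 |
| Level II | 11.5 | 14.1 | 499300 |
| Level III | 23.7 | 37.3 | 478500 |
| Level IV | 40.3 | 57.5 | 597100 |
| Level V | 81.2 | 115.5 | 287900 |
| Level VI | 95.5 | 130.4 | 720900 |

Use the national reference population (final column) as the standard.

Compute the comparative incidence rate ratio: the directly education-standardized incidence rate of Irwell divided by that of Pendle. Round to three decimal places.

Standard total = 2968700; weights = 0.1297, 0.1682, 0.1612, 0.2011, 0.0970, 0.2428.
Irwell: 0.1297×3.0 + 0.1682×11.5 + 0.1612×23.7 + 0.2011×40.3 + 0.0970×81.2 + 0.2428×95.5 = 45.3141 per 100000.
Pendle: 0.1297×3.7 + 0.1682×14.1 + 0.1612×37.3 + 0.2011×57.5 + 0.0970×115.5 + 0.2428×130.4 = 63.2950 per 100000.
Ratio = 45.3141 ÷ 63.2950 = 0.71592.

0.716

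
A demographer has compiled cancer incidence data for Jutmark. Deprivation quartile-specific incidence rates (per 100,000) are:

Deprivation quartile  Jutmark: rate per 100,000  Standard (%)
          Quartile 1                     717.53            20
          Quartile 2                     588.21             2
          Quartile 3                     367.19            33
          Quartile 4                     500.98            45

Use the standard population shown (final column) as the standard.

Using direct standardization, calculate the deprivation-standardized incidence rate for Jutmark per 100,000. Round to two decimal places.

501.88

Standard weights: 0.20, 0.02, 0.33, 0.45.
Standardized rate: 0.2000×717.53 + 0.0200×588.21 + 0.3300×367.19 + 0.4500×500.98 = 501.8839 per 100,000.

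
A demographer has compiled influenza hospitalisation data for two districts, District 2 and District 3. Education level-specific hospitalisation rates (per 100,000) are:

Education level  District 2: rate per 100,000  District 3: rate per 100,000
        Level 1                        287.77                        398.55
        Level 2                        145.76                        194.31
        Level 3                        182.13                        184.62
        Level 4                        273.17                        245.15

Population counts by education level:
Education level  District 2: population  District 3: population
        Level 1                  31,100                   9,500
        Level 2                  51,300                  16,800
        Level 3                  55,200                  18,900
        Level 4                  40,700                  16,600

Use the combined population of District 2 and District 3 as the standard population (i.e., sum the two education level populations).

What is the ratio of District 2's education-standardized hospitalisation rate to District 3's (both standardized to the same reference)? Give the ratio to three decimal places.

0.888

Combined standard total = 240,100; weights = 0.1691, 0.2836, 0.3086, 0.2387.
District 2: 0.1691×287.77 + 0.2836×145.76 + 0.3086×182.13 + 0.2387×273.17 = 211.4044 per 100,000.
District 3: 0.1691×398.55 + 0.2836×194.31 + 0.3086×184.62 + 0.2387×245.15 = 237.9887 per 100,000.
Ratio = 211.4044 ÷ 237.9887 = 0.88830.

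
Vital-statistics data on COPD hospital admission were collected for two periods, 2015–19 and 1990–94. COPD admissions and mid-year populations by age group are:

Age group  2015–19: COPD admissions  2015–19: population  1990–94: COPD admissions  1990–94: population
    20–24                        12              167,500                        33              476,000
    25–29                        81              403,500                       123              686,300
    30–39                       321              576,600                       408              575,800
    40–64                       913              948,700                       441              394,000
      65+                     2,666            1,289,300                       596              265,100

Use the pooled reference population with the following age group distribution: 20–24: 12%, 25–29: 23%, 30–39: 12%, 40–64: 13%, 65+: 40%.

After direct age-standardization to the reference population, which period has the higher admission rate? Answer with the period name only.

Age-specific rates per 10,000 for 2015–19: 0.72, 2.01, 5.57, 9.62, 20.68.
For 1990–94: 0.69, 1.79, 7.09, 11.19, 22.48.
Standard weights: 0.12, 0.23, 0.12, 0.13, 0.40.
2015–19: 0.1200×0.72 + 0.2300×2.01 + 0.1200×5.57 + 0.1300×9.62 + 0.4000×20.68 = 10.7380 per 10,000.
1990–94: 0.1200×0.69 + 0.2300×1.79 + 0.1200×7.09 + 0.1300×11.19 + 0.4000×22.48 = 11.7936 per 10,000.
The crude rates (11.79 vs 6.68) would put 2015–19 higher, but that reflects its age composition; once standardized to a common age structure, 1990–94 has the higher underlying rate.

1990–94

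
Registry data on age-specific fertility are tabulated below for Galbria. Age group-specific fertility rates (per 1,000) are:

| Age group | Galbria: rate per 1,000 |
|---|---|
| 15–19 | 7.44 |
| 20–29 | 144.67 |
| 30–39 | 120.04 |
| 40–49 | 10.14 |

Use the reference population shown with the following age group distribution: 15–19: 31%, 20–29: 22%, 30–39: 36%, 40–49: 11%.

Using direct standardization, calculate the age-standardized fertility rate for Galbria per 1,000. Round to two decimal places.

78.46

Standard weights: 0.31, 0.22, 0.36, 0.11.
Standardized rate: 0.3100×7.44 + 0.2200×144.67 + 0.3600×120.04 + 0.1100×10.14 = 78.4636 per 1,000.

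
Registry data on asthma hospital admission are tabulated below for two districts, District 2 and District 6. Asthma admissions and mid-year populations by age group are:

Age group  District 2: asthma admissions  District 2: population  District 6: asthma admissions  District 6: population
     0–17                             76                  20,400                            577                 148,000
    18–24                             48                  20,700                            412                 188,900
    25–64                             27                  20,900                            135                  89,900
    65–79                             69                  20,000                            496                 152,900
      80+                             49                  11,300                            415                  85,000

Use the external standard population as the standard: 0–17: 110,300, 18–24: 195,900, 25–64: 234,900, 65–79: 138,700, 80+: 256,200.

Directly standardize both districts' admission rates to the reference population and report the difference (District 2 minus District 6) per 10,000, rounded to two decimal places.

Age-specific rates per 10,000 for District 2: 37.25, 23.19, 12.92, 34.50, 43.36.
For District 6: 38.99, 21.81, 15.02, 32.44, 48.82.
Standard total = 936,000; weights = 0.1178, 0.2093, 0.2510, 0.1482, 0.2737.
District 2: 0.1178×37.25 + 0.2093×23.19 + 0.2510×12.92 + 0.1482×34.50 + 0.2737×43.36 = 29.4670 per 10,000.
District 6: 0.1178×38.99 + 0.2093×21.81 + 0.2510×15.02 + 0.1482×32.44 + 0.2737×48.82 = 31.0986 per 10,000.
Difference = 29.4670 − 31.0986 = -1.6315.

-1.63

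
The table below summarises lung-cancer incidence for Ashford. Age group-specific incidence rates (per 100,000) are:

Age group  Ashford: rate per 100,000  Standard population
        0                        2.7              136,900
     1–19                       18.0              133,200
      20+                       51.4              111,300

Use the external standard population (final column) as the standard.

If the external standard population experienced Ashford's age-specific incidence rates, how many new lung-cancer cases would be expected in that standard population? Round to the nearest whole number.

85

Expected new lung-cancer cases = Σ (standard pop × age-specific rate ÷ 100,000)
= 136,900×2.7/100,000 + 133,200×18.0/100,000 + 111,300×51.4/100,000
= 3.70 + 23.98 + 57.21 = 84.88.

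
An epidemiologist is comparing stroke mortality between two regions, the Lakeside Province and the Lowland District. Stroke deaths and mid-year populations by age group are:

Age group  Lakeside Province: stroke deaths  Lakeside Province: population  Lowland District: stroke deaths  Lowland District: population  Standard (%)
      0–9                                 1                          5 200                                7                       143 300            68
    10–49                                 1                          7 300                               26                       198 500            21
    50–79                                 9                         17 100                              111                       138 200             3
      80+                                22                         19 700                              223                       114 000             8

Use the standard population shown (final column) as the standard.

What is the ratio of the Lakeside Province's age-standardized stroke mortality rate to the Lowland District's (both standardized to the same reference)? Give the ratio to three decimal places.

1.097

Age-specific rates per 100 000 for the Lakeside Province: 19.23, 13.70, 52.63, 111.68.
For the Lowland District: 4.88, 13.10, 80.32, 195.61.
Standard weights: 0.68, 0.21, 0.03, 0.08.
The Lakeside Province: 0.6800×19.23 + 0.2100×13.70 + 0.0300×52.63 + 0.0800×111.68 = 26.4666 per 100 000.
The Lowland District: 0.6800×4.88 + 0.2100×13.10 + 0.0300×80.32 + 0.0800×195.61 = 24.1310 per 100 000.
Ratio = 26.4666 ÷ 24.1310 = 1.09679.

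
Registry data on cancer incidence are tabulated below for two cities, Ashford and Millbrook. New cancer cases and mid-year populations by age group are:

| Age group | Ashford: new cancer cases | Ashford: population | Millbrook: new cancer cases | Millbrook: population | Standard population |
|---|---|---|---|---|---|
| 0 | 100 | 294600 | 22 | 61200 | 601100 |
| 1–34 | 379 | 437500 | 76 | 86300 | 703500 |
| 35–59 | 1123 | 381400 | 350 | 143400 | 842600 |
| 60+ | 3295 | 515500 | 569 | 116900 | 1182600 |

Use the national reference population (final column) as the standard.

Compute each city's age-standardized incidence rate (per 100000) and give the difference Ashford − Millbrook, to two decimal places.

66.22

Age-specific rates per 100000 for Ashford: 33.94, 86.63, 294.44, 639.19.
For Millbrook: 35.95, 88.06, 244.07, 486.74.
Standard total = 3329800; weights = 0.1805, 0.2113, 0.2530, 0.3552.
Ashford: 0.1805×33.94 + 0.2113×86.63 + 0.2530×294.44 + 0.3552×639.19 = 325.9487 per 100000.
Millbrook: 0.1805×35.95 + 0.2113×88.06 + 0.2530×244.07 + 0.3552×486.74 = 259.7264 per 100000.
Difference = 325.9487 − 259.7264 = 66.2223.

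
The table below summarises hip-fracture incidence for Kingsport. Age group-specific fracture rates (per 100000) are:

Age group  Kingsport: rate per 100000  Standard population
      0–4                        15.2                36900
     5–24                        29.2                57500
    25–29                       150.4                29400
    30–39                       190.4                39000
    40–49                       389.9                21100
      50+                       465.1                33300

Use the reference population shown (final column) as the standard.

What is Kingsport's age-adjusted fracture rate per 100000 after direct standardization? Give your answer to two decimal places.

174.04

Standard total = 217200; weights = 0.1699, 0.2647, 0.1354, 0.1796, 0.0971, 0.1533.
Standardized rate: 0.1699×15.2 + 0.2647×29.2 + 0.1354×150.4 + 0.1796×190.4 + 0.0971×389.9 + 0.1533×465.1 = 174.0422 per 100000.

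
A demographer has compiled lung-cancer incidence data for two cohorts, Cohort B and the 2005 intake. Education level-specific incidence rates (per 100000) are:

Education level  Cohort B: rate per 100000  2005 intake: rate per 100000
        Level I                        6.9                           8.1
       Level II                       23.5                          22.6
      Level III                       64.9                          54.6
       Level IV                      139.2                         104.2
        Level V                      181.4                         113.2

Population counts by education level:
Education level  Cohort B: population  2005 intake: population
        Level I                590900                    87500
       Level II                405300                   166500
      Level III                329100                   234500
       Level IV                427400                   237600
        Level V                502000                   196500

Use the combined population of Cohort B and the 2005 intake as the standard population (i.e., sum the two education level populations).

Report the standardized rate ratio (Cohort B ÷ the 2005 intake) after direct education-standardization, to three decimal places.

1.387

Combined standard total = 3177300; weights = 0.2135, 0.1800, 0.1774, 0.2093, 0.2198.
Cohort B: 0.2135×6.9 + 0.1800×23.5 + 0.1774×64.9 + 0.2093×139.2 + 0.2198×181.4 = 86.2279 per 100000.
The 2005 intake: 0.2135×8.1 + 0.1800×22.6 + 0.1774×54.6 + 0.2093×104.2 + 0.2198×113.2 = 62.1765 per 100000.
Ratio = 86.2279 ÷ 62.1765 = 1.38682.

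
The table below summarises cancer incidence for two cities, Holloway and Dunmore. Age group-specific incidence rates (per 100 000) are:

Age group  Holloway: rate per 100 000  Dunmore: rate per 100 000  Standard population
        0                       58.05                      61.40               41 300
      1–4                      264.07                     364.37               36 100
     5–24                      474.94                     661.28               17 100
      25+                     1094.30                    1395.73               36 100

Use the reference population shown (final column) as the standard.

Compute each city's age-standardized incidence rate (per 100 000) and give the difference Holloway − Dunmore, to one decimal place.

Standard total = 130 600; weights = 0.3162, 0.2764, 0.1309, 0.2764.
Holloway: 0.3162×58.05 + 0.2764×264.07 + 0.1309×474.94 + 0.2764×1094.30 = 456.0191 per 100 000.
Dunmore: 0.3162×61.40 + 0.2764×364.37 + 0.1309×661.28 + 0.2764×1395.73 = 592.5216 per 100 000.
Difference = 456.0191 − 592.5216 = -136.5025.

-136.5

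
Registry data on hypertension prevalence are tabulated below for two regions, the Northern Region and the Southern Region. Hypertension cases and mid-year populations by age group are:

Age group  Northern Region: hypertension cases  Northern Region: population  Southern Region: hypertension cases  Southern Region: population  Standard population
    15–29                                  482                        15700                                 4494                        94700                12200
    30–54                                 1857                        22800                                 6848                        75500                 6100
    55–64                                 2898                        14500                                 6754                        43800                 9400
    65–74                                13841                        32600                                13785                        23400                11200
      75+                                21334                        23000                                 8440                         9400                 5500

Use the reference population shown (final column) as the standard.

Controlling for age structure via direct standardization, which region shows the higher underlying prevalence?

Age-specific rates per 1000 for the Northern Region: 30.701, 81.447, 199.862, 424.571, 927.565.
For the Southern Region: 47.455, 90.702, 154.201, 589.103, 897.872.
Standard total = 44400; weights = 0.2748, 0.1374, 0.2117, 0.2523, 0.1239.
The Northern Region: 0.2748×30.701 + 0.1374×81.447 + 0.2117×199.862 + 0.2523×424.571 + 0.1239×927.565 = 283.9387 per 1000.
The Southern Region: 0.2748×47.455 + 0.1374×90.702 + 0.2117×154.201 + 0.2523×589.103 + 0.1239×897.872 = 317.9723 per 1000.
The crude rates (372.12 vs 163.38) would put the Northern Region higher, but that reflects its age composition; once standardized to a common age structure, the Southern Region has the higher underlying rate.

Southern Region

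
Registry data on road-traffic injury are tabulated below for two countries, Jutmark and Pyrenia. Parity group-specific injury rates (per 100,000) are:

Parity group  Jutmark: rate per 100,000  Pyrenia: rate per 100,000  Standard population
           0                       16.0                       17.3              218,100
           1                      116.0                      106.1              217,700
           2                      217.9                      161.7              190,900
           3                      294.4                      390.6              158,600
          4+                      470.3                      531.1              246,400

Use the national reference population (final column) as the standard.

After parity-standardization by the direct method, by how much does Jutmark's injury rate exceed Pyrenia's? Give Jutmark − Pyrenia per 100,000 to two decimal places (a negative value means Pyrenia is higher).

-17.10

Standard total = 1,031,700; weights = 0.2114, 0.2110, 0.1850, 0.1537, 0.2388.
Jutmark: 0.2114×16.0 + 0.2110×116.0 + 0.1850×217.9 + 0.1537×294.4 + 0.2388×470.3 = 225.7572 per 100,000.
Pyrenia: 0.2114×17.3 + 0.2110×106.1 + 0.1850×161.7 + 0.1537×390.6 + 0.2388×531.1 = 242.8534 per 100,000.
Difference = 225.7572 − 242.8534 = -17.0962.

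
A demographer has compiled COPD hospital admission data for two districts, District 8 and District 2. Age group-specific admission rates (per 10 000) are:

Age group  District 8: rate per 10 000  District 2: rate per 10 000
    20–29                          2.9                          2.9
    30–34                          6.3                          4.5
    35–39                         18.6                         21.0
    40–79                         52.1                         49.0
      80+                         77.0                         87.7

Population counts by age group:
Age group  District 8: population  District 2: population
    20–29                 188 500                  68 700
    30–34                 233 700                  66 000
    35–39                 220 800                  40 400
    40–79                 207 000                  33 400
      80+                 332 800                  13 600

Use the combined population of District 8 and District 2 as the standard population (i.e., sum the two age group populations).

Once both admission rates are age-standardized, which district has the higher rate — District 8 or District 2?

District 2

Combined standard total = 1 404 900; weights = 0.1831, 0.2133, 0.1859, 0.1711, 0.2466.
District 8: 0.1831×2.9 + 0.2133×6.3 + 0.1859×18.6 + 0.1711×52.1 + 0.2466×77.0 = 33.2336 per 10 000.
District 2: 0.1831×2.9 + 0.2133×4.5 + 0.1859×21.0 + 0.1711×49.0 + 0.2466×87.7 = 35.4037 per 10 000.
The crude rates (35.96 vs 18.79) would put District 8 higher, but that reflects its age composition; once standardized to a common age structure, District 2 has the higher underlying rate.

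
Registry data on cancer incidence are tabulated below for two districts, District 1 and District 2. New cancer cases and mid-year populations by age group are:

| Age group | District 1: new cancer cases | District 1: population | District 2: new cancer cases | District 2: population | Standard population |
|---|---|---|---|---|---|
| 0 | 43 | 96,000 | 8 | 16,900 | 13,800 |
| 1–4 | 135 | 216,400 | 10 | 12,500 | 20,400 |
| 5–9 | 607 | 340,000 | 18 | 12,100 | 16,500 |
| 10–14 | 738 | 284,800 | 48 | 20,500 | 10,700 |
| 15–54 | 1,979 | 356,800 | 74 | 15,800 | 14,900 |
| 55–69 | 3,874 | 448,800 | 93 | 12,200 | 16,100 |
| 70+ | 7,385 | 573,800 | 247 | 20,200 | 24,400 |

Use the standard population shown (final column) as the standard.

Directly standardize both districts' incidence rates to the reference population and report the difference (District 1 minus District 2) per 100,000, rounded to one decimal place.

Age-specific rates per 100,000 for District 1: 44.79, 62.38, 178.53, 259.13, 554.65, 863.19, 1287.03.
For District 2: 47.34, 80.00, 148.76, 234.15, 468.35, 762.30, 1222.77.
Standard total = 116,800; weights = 0.1182, 0.1747, 0.1413, 0.0916, 0.1276, 0.1378, 0.2089.
District 1: 0.1182×44.79 + 0.1747×62.38 + 0.1413×178.53 + 0.0916×259.13 + 0.1276×554.65 + 0.1378×863.19 + 0.2089×1287.03 = 523.7543 per 100,000.
District 2: 0.1182×47.34 + 0.1747×80.00 + 0.1413×148.76 + 0.0916×234.15 + 0.1276×468.35 + 0.1378×762.30 + 0.2089×1222.77 = 482.2966 per 100,000.
Difference = 523.7543 − 482.2966 = 41.4577.

41.5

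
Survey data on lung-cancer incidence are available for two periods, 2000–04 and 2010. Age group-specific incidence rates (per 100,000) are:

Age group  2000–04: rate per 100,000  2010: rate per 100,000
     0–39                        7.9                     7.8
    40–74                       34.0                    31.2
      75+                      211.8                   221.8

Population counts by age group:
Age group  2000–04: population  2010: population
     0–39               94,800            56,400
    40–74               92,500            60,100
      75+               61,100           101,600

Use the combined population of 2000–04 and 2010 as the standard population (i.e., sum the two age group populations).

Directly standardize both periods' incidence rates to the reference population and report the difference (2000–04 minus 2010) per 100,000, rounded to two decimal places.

-2.54

Combined standard total = 466,500; weights = 0.3241, 0.3271, 0.3488.
2000–04: 0.3241×7.9 + 0.3271×34.0 + 0.3488×211.8 = 87.5514 per 100,000.
2010: 0.3241×7.8 + 0.3271×31.2 + 0.3488×221.8 = 90.0908 per 100,000.
Difference = 87.5514 − 90.0908 = -2.5393.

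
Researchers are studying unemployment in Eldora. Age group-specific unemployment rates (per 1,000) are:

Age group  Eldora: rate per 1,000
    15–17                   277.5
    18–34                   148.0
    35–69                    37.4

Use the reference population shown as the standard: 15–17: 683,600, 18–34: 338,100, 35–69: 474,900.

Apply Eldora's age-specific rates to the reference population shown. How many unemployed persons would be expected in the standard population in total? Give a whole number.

Expected unemployed persons = Σ (standard pop × age-specific rate ÷ 1,000)
= 683,600×277.5/1,000 + 338,100×148.0/1,000 + 474,900×37.4/1,000
= 189699.00 + 50038.80 + 17761.26 = 257499.06.

257499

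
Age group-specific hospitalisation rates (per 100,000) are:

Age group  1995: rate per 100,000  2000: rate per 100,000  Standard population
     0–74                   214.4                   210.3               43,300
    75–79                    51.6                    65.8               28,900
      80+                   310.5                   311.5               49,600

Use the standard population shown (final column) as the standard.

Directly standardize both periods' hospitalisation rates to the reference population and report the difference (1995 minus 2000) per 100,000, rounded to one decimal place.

Standard total = 121,800; weights = 0.3555, 0.2373, 0.4072.
1995: 0.3555×214.4 + 0.2373×51.6 + 0.4072×310.5 = 214.9061 per 100,000.
2000: 0.3555×210.3 + 0.2373×65.8 + 0.4072×311.5 = 217.2250 per 100,000.
Difference = 214.9061 − 217.2250 = -2.3190.

-2.3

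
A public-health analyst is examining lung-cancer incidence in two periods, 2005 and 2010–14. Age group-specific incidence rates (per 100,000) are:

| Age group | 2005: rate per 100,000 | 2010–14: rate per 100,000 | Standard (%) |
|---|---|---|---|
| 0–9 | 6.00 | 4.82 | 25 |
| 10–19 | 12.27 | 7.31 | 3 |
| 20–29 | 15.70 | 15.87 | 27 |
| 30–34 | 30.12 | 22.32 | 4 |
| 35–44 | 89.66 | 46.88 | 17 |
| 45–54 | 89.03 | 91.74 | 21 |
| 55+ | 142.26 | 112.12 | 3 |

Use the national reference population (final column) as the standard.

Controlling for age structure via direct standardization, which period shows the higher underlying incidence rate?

Standard weights: 0.25, 0.03, 0.27, 0.04, 0.17, 0.21, 0.03.
2005: 0.2500×6.00 + 0.0300×12.27 + 0.2700×15.70 + 0.0400×30.12 + 0.1700×89.66 + 0.2100×89.03 + 0.0300×142.26 = 45.5182 per 100,000.
2010–14: 0.2500×4.82 + 0.0300×7.31 + 0.2700×15.87 + 0.0400×22.32 + 0.1700×46.88 + 0.2100×91.74 + 0.0300×112.12 = 37.2006 per 100,000.

2005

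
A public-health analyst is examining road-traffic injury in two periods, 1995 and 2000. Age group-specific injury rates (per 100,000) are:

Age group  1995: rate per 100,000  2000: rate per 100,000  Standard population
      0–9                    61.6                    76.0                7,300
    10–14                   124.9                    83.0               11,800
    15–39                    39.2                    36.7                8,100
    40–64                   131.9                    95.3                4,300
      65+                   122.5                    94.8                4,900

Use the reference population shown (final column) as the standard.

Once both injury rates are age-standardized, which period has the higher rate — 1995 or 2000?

Standard total = 36,400; weights = 0.2005, 0.3242, 0.2225, 0.1181, 0.1346.
1995: 0.2005×61.6 + 0.3242×124.9 + 0.2225×39.2 + 0.1181×131.9 + 0.1346×122.5 = 93.6385 per 100,000.
2000: 0.2005×76.0 + 0.3242×83.0 + 0.2225×36.7 + 0.1181×95.3 + 0.1346×94.8 = 74.3346 per 100,000.

1995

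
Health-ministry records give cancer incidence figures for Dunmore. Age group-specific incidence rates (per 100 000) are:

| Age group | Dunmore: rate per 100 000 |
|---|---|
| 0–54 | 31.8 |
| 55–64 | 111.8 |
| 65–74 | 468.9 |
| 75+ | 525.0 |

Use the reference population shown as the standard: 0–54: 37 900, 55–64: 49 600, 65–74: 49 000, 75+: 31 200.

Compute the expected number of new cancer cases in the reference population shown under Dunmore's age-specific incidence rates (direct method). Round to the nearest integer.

Expected new cancer cases = Σ (standard pop × age-specific rate ÷ 100 000)
= 37 900×31.8/100 000 + 49 600×111.8/100 000 + 49 000×468.9/100 000 + 31 200×525.0/100 000
= 12.05 + 55.45 + 229.76 + 163.80 = 461.07.

461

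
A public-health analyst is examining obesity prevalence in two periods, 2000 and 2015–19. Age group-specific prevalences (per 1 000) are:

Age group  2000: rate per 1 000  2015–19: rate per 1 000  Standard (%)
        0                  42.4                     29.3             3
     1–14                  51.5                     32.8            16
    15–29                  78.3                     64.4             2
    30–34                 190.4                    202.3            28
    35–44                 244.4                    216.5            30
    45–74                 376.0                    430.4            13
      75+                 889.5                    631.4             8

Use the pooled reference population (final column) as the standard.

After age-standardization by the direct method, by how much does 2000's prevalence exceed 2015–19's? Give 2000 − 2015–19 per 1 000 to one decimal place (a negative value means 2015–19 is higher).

Standard weights: 0.03, 0.16, 0.02, 0.28, 0.30, 0.13, 0.08.
2000: 0.0300×42.4 + 0.1600×51.5 + 0.0200×78.3 + 0.2800×190.4 + 0.3000×244.4 + 0.1300×376.0 + 0.0800×889.5 = 257.7500 per 1 000.
2015–19: 0.0300×29.3 + 0.1600×32.8 + 0.0200×64.4 + 0.2800×202.3 + 0.3000×216.5 + 0.1300×430.4 + 0.0800×631.4 = 235.4730 per 1 000.
Difference = 257.7500 − 235.4730 = 22.2770.

22.3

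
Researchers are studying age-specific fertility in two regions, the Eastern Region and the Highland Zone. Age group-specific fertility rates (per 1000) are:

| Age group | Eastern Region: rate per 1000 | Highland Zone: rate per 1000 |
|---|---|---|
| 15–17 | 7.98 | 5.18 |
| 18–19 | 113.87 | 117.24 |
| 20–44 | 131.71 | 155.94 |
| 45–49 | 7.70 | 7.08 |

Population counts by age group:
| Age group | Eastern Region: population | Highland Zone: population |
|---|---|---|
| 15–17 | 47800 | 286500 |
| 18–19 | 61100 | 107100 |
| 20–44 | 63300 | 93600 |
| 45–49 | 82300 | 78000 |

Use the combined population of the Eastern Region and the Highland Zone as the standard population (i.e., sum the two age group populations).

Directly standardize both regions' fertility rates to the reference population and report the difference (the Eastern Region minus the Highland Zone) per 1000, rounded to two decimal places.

-4.07

Combined standard total = 819700; weights = 0.4078, 0.2052, 0.1914, 0.1956.
The Eastern Region: 0.4078×7.98 + 0.2052×113.87 + 0.1914×131.71 + 0.1956×7.70 = 53.3369 per 1000.
The Highland Zone: 0.4078×5.18 + 0.2052×117.24 + 0.1914×155.94 + 0.1956×7.08 = 57.4031 per 1000.
Difference = 53.3369 − 57.4031 = -4.0662.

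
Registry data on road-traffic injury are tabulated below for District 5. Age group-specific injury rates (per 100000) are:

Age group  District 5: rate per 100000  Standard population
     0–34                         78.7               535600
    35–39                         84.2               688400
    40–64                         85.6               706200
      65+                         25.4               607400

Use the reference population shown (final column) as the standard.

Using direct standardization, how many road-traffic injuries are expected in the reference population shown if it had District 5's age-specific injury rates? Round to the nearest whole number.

1760

Expected road-traffic injuries = Σ (standard pop × age-specific rate ÷ 100000)
= 535600×78.7/100000 + 688400×84.2/100000 + 706200×85.6/100000 + 607400×25.4/100000
= 421.52 + 579.63 + 604.51 + 154.28 = 1759.94.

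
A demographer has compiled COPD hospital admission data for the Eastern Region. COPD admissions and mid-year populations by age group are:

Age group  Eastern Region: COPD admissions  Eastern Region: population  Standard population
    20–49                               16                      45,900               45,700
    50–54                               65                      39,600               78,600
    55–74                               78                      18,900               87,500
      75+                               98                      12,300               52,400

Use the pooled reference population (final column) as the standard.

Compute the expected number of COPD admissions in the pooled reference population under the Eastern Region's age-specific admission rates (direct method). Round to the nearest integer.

924

Age-specific rates per 10,000 for the Eastern Region: 3.49, 16.41, 41.27, 79.67.
Expected COPD admissions = Σ (standard pop × age-specific rate ÷ 10,000)
= 45,700×3.49/10,000 + 78,600×16.41/10,000 + 87,500×41.27/10,000 + 52,400×79.67/10,000
= 15.93 + 129.02 + 361.11 + 417.50 = 923.55.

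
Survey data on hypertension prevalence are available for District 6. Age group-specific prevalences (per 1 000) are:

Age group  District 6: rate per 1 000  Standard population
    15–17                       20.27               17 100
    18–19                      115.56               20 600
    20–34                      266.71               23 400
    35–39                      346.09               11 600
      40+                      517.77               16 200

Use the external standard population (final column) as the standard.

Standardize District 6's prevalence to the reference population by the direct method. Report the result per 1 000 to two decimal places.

240.39

Standard total = 88 900; weights = 0.1924, 0.2317, 0.2632, 0.1305, 0.1822.
Standardized rate: 0.1924×20.27 + 0.2317×115.56 + 0.2632×266.71 + 0.1305×346.09 + 0.1822×517.77 = 240.3902 per 1 000.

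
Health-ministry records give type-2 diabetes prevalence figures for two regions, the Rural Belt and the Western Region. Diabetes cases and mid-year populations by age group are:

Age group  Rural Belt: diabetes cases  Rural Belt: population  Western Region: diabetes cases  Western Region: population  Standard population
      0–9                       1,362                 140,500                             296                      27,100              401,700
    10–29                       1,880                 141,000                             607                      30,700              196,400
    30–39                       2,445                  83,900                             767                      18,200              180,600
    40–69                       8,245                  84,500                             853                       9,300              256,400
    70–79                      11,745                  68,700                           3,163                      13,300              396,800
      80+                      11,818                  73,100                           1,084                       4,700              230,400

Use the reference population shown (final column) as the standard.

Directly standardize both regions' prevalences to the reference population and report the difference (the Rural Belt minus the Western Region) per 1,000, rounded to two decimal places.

Age-specific rates per 1,000 for the Rural Belt: 9.694, 13.333, 29.142, 97.574, 170.961, 161.669.
For the Western Region: 10.923, 19.772, 42.143, 91.720, 237.820, 230.638.
Standard total = 1,662,300; weights = 0.2417, 0.1181, 0.1086, 0.1542, 0.2387, 0.1386.
The Rural Belt: 0.2417×9.694 + 0.1181×13.333 + 0.1086×29.142 + 0.1542×97.574 + 0.2387×170.961 + 0.1386×161.669 = 85.3513 per 1,000.
The Western Region: 0.2417×10.923 + 0.1181×19.772 + 0.1086×42.143 + 0.1542×91.720 + 0.2387×237.820 + 0.1386×230.638 = 112.4374 per 1,000.
Difference = 85.3513 − 112.4374 = -27.0862.

-27.09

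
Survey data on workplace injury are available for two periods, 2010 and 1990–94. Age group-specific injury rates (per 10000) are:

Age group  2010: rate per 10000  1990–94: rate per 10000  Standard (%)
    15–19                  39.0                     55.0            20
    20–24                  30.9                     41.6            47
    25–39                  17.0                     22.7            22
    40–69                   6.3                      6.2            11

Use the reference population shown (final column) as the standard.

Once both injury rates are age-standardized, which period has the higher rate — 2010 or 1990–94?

Standard weights: 0.20, 0.47, 0.22, 0.11.
2010: 0.2000×39.0 + 0.4700×30.9 + 0.2200×17.0 + 0.1100×6.3 = 26.7560 per 10000.
1990–94: 0.2000×55.0 + 0.4700×41.6 + 0.2200×22.7 + 0.1100×6.2 = 36.2280 per 10000.

1990–94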